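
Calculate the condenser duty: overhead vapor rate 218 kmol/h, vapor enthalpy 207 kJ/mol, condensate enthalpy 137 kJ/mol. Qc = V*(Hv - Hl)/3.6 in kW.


Qc = 218 * (207 - 137) / 3.6 = 218 * 70 / 3.6 = 4239

4239 kW


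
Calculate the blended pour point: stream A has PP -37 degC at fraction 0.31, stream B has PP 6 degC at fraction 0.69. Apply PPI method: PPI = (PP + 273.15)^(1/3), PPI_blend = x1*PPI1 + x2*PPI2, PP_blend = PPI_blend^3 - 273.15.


PPI_1 = (-37 + 273.15)^(1/3) = 6.181056
PPI_2 = (6 + 273.15)^(1/3) = 6.535506
PPI_blend = 0.31 * 6.181056 + 0.69 * 6.535506 = 6.425626
PP_blend = 6.425626^3 - 273.15 = 265.3055 - 273.15 = -7.84

-7.84 degC


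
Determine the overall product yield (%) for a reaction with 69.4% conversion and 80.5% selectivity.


Overall yield = conversion (%) * selectivity (%) / 100
Conversion = 69.4%, Selectivity = 80.5%
Y = 69.4 * 80.5 / 100
= 55.867 %

55.867 %


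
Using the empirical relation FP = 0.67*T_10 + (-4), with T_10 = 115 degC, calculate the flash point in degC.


FP = 0.67 * 115 + (-4) = 73.05

73.05 degC


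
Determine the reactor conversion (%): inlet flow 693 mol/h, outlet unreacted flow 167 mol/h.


X = (F_in - F_out) / F_in * 100
Moles reacted = 693 - 167 = 526
X = 526 / 693 * 100
= 0.7590 * 100
= 75.90 %

75.90 %


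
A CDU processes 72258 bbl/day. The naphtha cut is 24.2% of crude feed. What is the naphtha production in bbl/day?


Crude throughput = 72258 bbl/day
Fraction yield = 24.2%
yield = throughput * fraction / 100
yield = 72258 * 24.2 / 100 = 17486.436

17486.436 bbl/day


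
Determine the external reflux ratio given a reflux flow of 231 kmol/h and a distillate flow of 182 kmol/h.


Reflux ratio definition: R = L / D (liquid returned / distillate withdrawn)
L = 231 kmol/h, D = 182 kmol/h
R = 231 / 182 = 1.269

1.269


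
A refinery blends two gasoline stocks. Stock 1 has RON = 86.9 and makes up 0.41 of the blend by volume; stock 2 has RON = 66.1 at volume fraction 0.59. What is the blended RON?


Linear blending: RON_blend = sum(vi * RONi)
Contribution 1: 0.41 * 86.9 = 35.629
Contribution 2: 0.59 * 66.1 = 38.999
RON_blend = 35.629 + 38.999 = 74.628

74.628


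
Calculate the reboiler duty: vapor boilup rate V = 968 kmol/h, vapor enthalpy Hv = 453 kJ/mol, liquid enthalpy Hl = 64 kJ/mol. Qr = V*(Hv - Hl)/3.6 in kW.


Qr = 968 * (453 - 64) / 3.6 = 968 * 389 / 3.6 = 104600

104600 kW


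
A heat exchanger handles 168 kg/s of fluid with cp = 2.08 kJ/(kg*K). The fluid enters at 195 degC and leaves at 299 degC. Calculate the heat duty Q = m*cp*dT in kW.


Q = m_dot * cp * delta_T
delta_T = 299 - 195 = 104 K
Q = 168 * 2.08 * 104
= 349.44 * 104
= 36341.76 kW

36341.76 kW


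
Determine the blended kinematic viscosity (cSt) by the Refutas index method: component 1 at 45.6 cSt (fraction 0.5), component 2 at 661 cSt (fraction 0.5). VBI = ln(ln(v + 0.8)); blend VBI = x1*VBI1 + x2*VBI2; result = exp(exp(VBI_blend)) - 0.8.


Refutas method: VBN_i = 14.534*ln(ln(visc_i + 0.8)) + 10.975, blended linearly by mass fraction; since VBN is linear in VBI_i = ln(ln(visc_i + 0.8)) and the fractions sum to 1, blend VBI directly: visc = exp(exp(VBI_blend)) - 0.8
VBI_1 = ln(ln(45.6 + 0.8)) = 1.34477
VBI_2 = ln(ln(661 + 0.8)) = 1.87103
VBI_blend = 0.5 * 1.34477 + 0.5 * 1.87103 = 1.6079
visc_blend = exp(exp(1.6079)) - 0.8 = 146.5

146.5 cSt


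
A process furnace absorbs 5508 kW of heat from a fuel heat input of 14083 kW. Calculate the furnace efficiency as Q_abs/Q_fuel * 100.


Furnace efficiency = Q_absorbed / Q_fuel * 100
= 5508 / 14083 * 100 = 39.11

39.11 %


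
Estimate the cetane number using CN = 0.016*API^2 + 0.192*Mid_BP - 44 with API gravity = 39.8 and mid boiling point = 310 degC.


CN = 0.016 * 39.8^2 + 0.192 * 310 - 44
CN = 25.34464 + 59.52 - 44 = 40.86464

40.86464


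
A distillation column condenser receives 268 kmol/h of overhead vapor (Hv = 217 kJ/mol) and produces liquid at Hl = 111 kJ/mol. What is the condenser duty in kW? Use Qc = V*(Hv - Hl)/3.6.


Qc = 268 * (217 - 111) / 3.6 = 268 * 106 / 3.6 = 7891

7891 kW


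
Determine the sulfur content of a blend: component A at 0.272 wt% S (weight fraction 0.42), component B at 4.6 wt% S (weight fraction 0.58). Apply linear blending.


Linear sulfur blending: S_blend = x1*S1 + x2*S2
Contribution 1: 0.42 * 0.272 = 0.11424 wt%
Contribution 2: 0.58 * 4.6 = 2.668 wt%
S_blend = 0.11424 + 2.668 = 2.78224

2.78224 wt%


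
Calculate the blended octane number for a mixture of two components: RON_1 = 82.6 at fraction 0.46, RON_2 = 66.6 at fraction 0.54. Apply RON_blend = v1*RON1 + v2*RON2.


Linear blending: RON_blend = sum(vi * RONi)
Contribution 1: 0.46 * 82.6 = 37.996
Contribution 2: 0.54 * 66.6 = 35.964
RON_blend = 37.996 + 35.964 = 73.96

73.96


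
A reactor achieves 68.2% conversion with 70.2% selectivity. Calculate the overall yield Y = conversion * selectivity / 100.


Overall yield = conversion (%) * selectivity (%) / 100
Conversion = 68.2%, Selectivity = 70.2%
Y = 68.2 * 70.2 / 100
= 47.8764 %

47.8764 %


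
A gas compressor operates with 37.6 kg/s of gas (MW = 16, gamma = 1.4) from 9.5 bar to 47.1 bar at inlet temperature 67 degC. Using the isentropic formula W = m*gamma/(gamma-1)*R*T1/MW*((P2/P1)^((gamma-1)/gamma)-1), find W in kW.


Isentropic work: W = m*(gamma/(gamma-1))*(R*T1/MW)*((P2/P1)^((gamma-1)/gamma) - 1)
T1 = 67 + 273.15 = 340.15 K
Pressure ratio = 47.1 / 9.5 = 4.95789
Exponent = (1.4 - 1)/1.4 = 0.285714
(P2/P1)^exp - 1 = 4.95789^0.285714 - 1 = 0.579996
W = 37.6 * 1.4 / 0.4 * 8.314 * 340.15 / 16 * 0.579996 = 13490

13490 kW


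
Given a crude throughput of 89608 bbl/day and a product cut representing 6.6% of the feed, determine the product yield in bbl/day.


Crude throughput = 89608 bbl/day
Fraction yield = 6.6%
yield = throughput * fraction / 100
yield = 89608 * 6.6 / 100 = 5914.128

5914.128 bbl/day


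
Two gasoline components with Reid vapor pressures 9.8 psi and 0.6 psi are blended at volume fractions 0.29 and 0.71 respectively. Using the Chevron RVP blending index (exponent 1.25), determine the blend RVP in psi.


Chevron index: RVP_blend = (sum xi*RVPi^1.25)^(1/1.25)
RVP^1.25 terms: 0.29 * 9.8^1.25 + 0.71 * 0.6^1.25 = 5.40334
RVP_blend = 5.40334^(1/1.25) = 3.856

3.856 psi


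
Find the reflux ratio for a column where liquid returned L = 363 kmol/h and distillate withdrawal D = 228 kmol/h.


Reflux ratio definition: R = L / D (liquid returned / distillate withdrawn)
L = 363 kmol/h, D = 228 kmol/h
R = 363 / 228 = 1.592

1.592


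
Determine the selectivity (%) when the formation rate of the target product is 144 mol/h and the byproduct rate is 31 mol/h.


Selectivity = desired / (desired + undesired) * 100
Total products = 144 + 31 = 175 mol/h
S = 144 / 175 * 100
= 0.8229 * 100
= 82.29 %

82.29 %


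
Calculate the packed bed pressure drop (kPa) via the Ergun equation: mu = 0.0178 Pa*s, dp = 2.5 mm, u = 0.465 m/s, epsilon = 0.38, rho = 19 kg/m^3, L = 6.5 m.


dp = 2.5 mm = 0.0025 m
Viscous term = 150*0.0178*0.465*(1-0.38)^2 / (0.0025^2*0.38^3) = 1391610
Inertial term = 1.75*19*0.465^2*(1-0.38) / (0.0025*0.38^3) = 32493.6
dP/L = 1391610 + 32493.6 = 1424100 Pa/m
dP = 1424100 * 6.5 / 1000 = 9257 kPa

9257 kPa


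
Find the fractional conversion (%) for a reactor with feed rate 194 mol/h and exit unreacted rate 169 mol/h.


X = (F_in - F_out) / F_in * 100
Moles reacted = 194 - 169 = 25
X = 25 / 194 * 100
= 0.1289 * 100
= 12.89 %

12.89 %


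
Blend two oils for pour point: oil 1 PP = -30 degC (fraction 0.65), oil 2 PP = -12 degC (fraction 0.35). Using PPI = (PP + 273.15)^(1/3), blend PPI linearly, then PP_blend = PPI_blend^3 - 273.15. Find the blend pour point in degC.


PPI_1 = (-30 + 273.15)^(1/3) = 6.241535
PPI_2 = (-12 + 273.15)^(1/3) = 6.391901
PPI_blend = 0.65 * 6.241535 + 0.35 * 6.391901 = 6.294163
PP_blend = 6.294163^3 - 273.15 = 249.3526 - 273.15 = -23.8

-23.8 degC


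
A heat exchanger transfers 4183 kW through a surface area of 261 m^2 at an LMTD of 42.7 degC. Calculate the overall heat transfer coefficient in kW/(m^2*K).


From Q = U*A*LMTD, U = Q / (A * LMTD)
U = 4183 / (261 * 42.7) = 4183 / 11144.7 = 0.3753

0.3753 kW/(m^2*K)


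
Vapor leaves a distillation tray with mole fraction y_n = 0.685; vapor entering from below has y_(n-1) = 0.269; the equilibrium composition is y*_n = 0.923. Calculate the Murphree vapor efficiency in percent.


Murphree vapor efficiency: EMV = (y_n - y_(n-1)) / (y*_n - y_(n-1)) * 100
EMV = (0.685 - 0.269) / (0.923 - 0.269) * 100 = 0.416 / 0.654 * 100 = 63.61

63.61 %


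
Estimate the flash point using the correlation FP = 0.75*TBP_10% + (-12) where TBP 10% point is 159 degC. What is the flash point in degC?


FP = 0.75 * 159 + (-12) = 107.25

107.25 degC


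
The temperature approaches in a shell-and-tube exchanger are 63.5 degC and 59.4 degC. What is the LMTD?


LMTD = (dT1 - dT2) / ln(dT1/dT2)
= (63.5 - 59.4) / ln(63.5 / 59.4) = 4.1 / 0.0667457 = 61.43

61.43 degC


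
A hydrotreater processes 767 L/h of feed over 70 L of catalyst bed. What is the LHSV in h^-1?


LHSV = volumetric feed rate / catalyst volume
= 767 L/h / 70 L
= 10.96 h^-1

10.96 h^-1


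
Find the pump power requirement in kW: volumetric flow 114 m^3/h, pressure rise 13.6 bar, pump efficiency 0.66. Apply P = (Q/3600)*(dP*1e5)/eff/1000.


Q = 114 / 3600 = 0.0316667 m^3/s
P = 0.0316667 * (13.6 * 1e5) / 0.66 / 1000 = 65.25

65.25 kW


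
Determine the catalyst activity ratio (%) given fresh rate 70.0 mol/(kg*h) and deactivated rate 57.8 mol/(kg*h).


Activity (%) = (rate_used / rate_fresh) * 100
rate_used = 57.8, rate_fresh = 70.0
= (57.8 / 70.0) * 100
= 0.8257 * 100 = 82.57

82.57 %


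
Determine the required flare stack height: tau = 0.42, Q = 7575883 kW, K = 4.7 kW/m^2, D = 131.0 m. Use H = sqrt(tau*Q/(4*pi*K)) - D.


tau*Q/(4*pi*K) = 0.42 * 7575883 / (4 * pi * 4.7) = 53873.5
sqrt(53873.5) = 232.107
H = 232.107 - 131.0 = 101.1

101.1 m


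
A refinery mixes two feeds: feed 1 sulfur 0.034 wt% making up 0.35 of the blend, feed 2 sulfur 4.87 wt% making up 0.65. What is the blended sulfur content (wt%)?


Linear sulfur blending: S_blend = x1*S1 + x2*S2
Contribution 1: 0.35 * 0.034 = 0.0119 wt%
Contribution 2: 0.65 * 4.87 = 3.1655 wt%
S_blend = 0.0119 + 3.1655 = 3.1774

3.1774 wt%


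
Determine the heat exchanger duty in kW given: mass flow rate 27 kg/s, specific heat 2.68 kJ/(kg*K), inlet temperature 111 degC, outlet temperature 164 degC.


Q = m_dot * cp * delta_T
delta_T = 164 - 111 = 53 K
Q = 27 * 2.68 * 53
= 72.36 * 53
= 3835.08 kW

3835.08 kW


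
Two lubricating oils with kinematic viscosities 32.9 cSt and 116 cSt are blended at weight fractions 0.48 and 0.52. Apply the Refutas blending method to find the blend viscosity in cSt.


Refutas method: VBN_i = 14.534*ln(ln(visc_i + 0.8)) + 10.975, blended linearly by mass fraction; since VBN is linear in VBI_i = ln(ln(visc_i + 0.8)) and the fractions sum to 1, blend VBI directly: visc = exp(exp(VBI_blend)) - 0.8
VBI_1 = ln(ln(32.9 + 0.8)) = 1.25775
VBI_2 = ln(ln(116 + 0.8)) = 1.56034
VBI_blend = 0.48 * 1.25775 + 0.52 * 1.56034 = 1.4151
visc_blend = exp(exp(1.4151)) - 0.8 = 60.57

60.57 cSt


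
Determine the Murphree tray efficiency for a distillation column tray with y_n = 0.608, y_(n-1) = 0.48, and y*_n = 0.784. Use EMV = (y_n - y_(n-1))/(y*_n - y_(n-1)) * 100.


Murphree vapor efficiency: EMV = (y_n - y_(n-1)) / (y*_n - y_(n-1)) * 100
EMV = (0.608 - 0.48) / (0.784 - 0.48) * 100 = 0.128 / 0.304 * 100 = 42.11

42.11 %


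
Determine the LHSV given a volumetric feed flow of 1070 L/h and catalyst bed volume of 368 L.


LHSV = volumetric feed rate / catalyst volume
= 1070 L/h / 368 L
= 2.908 h^-1

2.908 h^-1


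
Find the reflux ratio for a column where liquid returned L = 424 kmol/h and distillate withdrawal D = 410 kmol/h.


Reflux ratio definition: R = L / D (liquid returned / distillate withdrawn)
L = 424 kmol/h, D = 410 kmol/h
R = 424 / 410 = 1.034

1.034


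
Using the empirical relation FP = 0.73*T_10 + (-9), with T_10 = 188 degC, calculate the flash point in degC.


FP = 0.73 * 188 + (-9) = 128.24

128.24 degC


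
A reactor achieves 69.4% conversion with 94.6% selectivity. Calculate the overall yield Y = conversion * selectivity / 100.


Overall yield = conversion (%) * selectivity (%) / 100
Conversion = 69.4%, Selectivity = 94.6%
Y = 69.4 * 94.6 / 100
= 65.6524 %

65.6524 %


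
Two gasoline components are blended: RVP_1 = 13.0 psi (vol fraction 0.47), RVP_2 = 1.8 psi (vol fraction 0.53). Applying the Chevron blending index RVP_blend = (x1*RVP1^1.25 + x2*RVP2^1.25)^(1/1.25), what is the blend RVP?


Chevron index: RVP_blend = (sum xi*RVPi^1.25)^(1/1.25)
RVP^1.25 terms: 0.47 * 13.0^1.25 + 0.53 * 1.8^1.25 = 12.7069
RVP_blend = 12.7069^(1/1.25) = 7.642

7.642 psi


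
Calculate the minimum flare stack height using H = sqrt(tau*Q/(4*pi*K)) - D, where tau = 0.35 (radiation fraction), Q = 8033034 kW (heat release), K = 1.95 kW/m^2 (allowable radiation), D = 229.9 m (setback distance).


tau*Q/(4*pi*K) = 0.35 * 8033034 / (4 * pi * 1.95) = 114737
sqrt(114737) = 338.729
H = 338.729 - 229.9 = 108.8

108.8 m


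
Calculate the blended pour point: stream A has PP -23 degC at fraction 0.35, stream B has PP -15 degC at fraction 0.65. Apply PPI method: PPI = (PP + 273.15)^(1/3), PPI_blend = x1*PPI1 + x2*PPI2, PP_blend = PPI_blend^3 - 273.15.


PPI_1 = (-23 + 273.15)^(1/3) = 6.300865
PPI_2 = (-15 + 273.15)^(1/3) = 6.36733
PPI_blend = 0.35 * 6.300865 + 0.65 * 6.36733 = 6.344067
PP_blend = 6.344067^3 - 273.15 = 255.3308 - 273.15 = -17.82

-17.82 degC


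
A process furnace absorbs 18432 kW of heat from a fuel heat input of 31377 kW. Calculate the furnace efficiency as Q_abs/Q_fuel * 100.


Furnace efficiency = Q_absorbed / Q_fuel * 100
= 18432 / 31377 * 100 = 58.74

58.74 %


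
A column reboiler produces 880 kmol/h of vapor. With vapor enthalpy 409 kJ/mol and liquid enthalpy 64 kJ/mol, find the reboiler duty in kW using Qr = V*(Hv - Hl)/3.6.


Qr = 880 * (409 - 64) / 3.6 = 880 * 345 / 3.6 = 84330

84330 kW


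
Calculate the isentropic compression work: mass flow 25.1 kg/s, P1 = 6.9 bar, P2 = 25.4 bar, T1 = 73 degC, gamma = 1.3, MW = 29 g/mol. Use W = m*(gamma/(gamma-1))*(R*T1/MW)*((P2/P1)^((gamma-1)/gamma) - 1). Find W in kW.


Isentropic work: W = m*(gamma/(gamma-1))*(R*T1/MW)*((P2/P1)^((gamma-1)/gamma) - 1)
T1 = 73 + 273.15 = 346.15 K
Pressure ratio = 25.4 / 6.9 = 3.68116
Exponent = (1.3 - 1)/1.3 = 0.230769
(P2/P1)^exp - 1 = 3.68116^0.230769 - 1 = 0.350864
W = 25.1 * 1.3 / 0.3 * 8.314 * 346.15 / 29 * 0.350864 = 3787

3787 kW


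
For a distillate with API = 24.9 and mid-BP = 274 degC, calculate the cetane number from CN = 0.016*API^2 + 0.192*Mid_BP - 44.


CN = 0.016 * 24.9^2 + 0.192 * 274 - 44
CN = 9.92016 + 52.608 - 44 = 18.52816

18.52816


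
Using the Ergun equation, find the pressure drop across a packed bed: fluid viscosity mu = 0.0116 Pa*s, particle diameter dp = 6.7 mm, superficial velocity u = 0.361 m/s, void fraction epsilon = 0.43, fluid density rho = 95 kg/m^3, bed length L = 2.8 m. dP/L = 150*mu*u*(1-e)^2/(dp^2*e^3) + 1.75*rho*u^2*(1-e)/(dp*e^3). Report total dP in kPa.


dp = 6.7 mm = 0.0067 m
Viscous term = 150*0.0116*0.361*(1-0.43)^2 / (0.0067^2*0.43^3) = 57180.9
Inertial term = 1.75*95*0.361^2*(1-0.43) / (0.0067*0.43^3) = 23183.1
dP/L = 57180.9 + 23183.1 = 80364 Pa/m
dP = 80364 * 2.8 / 1000 = 225.0 kPa

225.0 kPa


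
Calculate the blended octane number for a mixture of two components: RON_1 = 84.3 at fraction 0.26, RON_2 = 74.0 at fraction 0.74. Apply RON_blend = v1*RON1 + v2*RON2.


Linear blending: RON_blend = sum(vi * RONi)
Contribution 1: 0.26 * 84.3 = 21.918
Contribution 2: 0.74 * 74.0 = 54.76
RON_blend = 21.918 + 54.76 = 76.678

76.678


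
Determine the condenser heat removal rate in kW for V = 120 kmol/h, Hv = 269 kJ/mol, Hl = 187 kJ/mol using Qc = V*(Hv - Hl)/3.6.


Qc = 120 * (269 - 187) / 3.6 = 120 * 82 / 3.6 = 2733

2733 kW


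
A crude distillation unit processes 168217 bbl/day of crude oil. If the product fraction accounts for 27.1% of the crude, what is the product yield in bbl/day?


Crude throughput = 168217 bbl/day
Fraction yield = 27.1%
yield = throughput * fraction / 100
yield = 168217 * 27.1 / 100 = 45586.807

45586.807 bbl/day


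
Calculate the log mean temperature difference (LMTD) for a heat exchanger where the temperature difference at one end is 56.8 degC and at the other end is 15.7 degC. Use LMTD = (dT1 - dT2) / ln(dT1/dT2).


LMTD = (dT1 - dT2) / ln(dT1/dT2)
= (56.8 - 15.7) / ln(56.8 / 15.7) = 41.1 / 1.28588 = 31.96

31.96 degC


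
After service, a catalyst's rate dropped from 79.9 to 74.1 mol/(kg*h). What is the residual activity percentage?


Activity (%) = (rate_used / rate_fresh) * 100
rate_used = 74.1, rate_fresh = 79.9
= (74.1 / 79.9) * 100
= 0.9274 * 100 = 92.74

92.74 %


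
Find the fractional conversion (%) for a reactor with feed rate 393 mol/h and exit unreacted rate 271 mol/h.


X = (F_in - F_out) / F_in * 100
Moles reacted = 393 - 271 = 122
X = 122 / 393 * 100
= 0.3104 * 100
= 31.04 %

31.04 %


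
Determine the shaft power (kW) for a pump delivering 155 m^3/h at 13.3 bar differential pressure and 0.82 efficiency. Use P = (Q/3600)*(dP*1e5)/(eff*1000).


Q = 155 / 3600 = 0.0430556 m^3/s
P = 0.0430556 * (13.3 * 1e5) / 0.82 / 1000 = 69.83

69.83 kW


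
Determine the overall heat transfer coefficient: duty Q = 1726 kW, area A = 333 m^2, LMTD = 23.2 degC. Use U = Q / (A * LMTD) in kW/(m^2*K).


From Q = U*A*LMTD, U = Q / (A * LMTD)
U = 1726 / (333 * 23.2) = 1726 / 7725.6 = 0.2234

0.2234 kW/(m^2*K)


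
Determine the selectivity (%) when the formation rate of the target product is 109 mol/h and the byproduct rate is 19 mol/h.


Selectivity = desired / (desired + undesired) * 100
Total products = 109 + 19 = 128 mol/h
S = 109 / 128 * 100
= 0.8516 * 100
= 85.16 %

85.16 %


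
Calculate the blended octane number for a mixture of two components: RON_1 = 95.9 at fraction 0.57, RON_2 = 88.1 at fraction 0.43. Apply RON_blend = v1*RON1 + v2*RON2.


Linear blending: RON_blend = sum(vi * RONi)
Contribution 1: 0.57 * 95.9 = 54.663
Contribution 2: 0.43 * 88.1 = 37.883
RON_blend = 54.663 + 37.883 = 92.546

92.546


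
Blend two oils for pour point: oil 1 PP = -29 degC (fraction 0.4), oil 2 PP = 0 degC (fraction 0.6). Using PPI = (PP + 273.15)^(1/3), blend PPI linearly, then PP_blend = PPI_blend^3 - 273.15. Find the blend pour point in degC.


PPI_1 = (-29 + 273.15)^(1/3) = 6.25008
PPI_2 = (0 + 273.15)^(1/3) = 6.488342
PPI_blend = 0.4 * 6.25008 + 0.6 * 6.488342 = 6.393037
PP_blend = 6.393037^3 - 273.15 = 261.2893 - 273.15 = -11.86

-11.86 degC


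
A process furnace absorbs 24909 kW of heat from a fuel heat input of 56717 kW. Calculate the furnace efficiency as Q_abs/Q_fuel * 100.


Furnace efficiency = Q_absorbed / Q_fuel * 100
= 24909 / 56717 * 100 = 43.92

43.92 %


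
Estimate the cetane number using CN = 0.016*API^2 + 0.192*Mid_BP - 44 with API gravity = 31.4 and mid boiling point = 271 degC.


CN = 0.016 * 31.4^2 + 0.192 * 271 - 44
CN = 15.77536 + 52.032 - 44 = 23.80736

23.80736


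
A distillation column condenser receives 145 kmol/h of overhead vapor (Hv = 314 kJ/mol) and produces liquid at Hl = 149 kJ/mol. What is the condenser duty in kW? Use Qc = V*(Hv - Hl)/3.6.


Qc = 145 * (314 - 149) / 3.6 = 145 * 165 / 3.6 = 6646

6646 kW


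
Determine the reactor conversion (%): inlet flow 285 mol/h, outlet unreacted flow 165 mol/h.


X = (F_in - F_out) / F_in * 100
Moles reacted = 285 - 165 = 120
X = 120 / 285 * 100
= 0.4211 * 100
= 42.11 %

42.11 %


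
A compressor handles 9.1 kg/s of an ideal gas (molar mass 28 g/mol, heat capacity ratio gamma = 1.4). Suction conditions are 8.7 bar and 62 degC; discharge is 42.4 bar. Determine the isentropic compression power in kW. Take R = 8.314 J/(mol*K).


Isentropic work: W = m*(gamma/(gamma-1))*(R*T1/MW)*((P2/P1)^((gamma-1)/gamma) - 1)
T1 = 62 + 273.15 = 335.15 K
Pressure ratio = 42.4 / 8.7 = 4.87356
Exponent = (1.4 - 1)/1.4 = 0.285714
(P2/P1)^exp - 1 = 4.87356^0.285714 - 1 = 0.572271
W = 9.1 * 1.4 / 0.4 * 8.314 * 335.15 / 28 * 0.572271 = 1814

1814 kW


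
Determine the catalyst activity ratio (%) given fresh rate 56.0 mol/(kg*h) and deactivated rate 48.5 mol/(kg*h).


Activity (%) = (rate_used / rate_fresh) * 100
rate_used = 48.5, rate_fresh = 56.0
= (48.5 / 56.0) * 100
= 0.8661 * 100 = 86.61

86.61 %


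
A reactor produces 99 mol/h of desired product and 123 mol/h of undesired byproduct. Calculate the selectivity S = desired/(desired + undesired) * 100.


Selectivity = desired / (desired + undesired) * 100
Total products = 99 + 123 = 222 mol/h
S = 99 / 222 * 100
= 0.4459 * 100
= 44.59 %

44.59 %


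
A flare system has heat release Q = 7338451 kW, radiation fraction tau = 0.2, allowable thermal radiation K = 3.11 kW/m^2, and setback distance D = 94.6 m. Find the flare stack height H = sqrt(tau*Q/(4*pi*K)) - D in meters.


tau*Q/(4*pi*K) = 0.2 * 7338451 / (4 * pi * 3.11) = 37554.7
sqrt(37554.7) = 193.79
H = 193.79 - 94.6 = 99.19

99.19 m


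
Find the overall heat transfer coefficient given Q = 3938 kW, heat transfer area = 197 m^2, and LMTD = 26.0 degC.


From Q = U*A*LMTD, U = Q / (A * LMTD)
U = 3938 / (197 * 26.0) = 3938 / 5122 = 0.7688

0.7688 kW/(m^2*K)


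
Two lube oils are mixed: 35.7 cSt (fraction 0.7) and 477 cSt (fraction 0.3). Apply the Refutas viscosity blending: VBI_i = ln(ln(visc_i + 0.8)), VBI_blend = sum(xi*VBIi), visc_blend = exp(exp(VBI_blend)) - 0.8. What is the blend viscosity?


Refutas method: VBN_i = 14.534*ln(ln(visc_i + 0.8)) + 10.975, blended linearly by mass fraction; since VBN is linear in VBI_i = ln(ln(visc_i + 0.8)) and the fractions sum to 1, blend VBI directly: visc = exp(exp(VBI_blend)) - 0.8
VBI_1 = ln(ln(35.7 + 0.8)) = 1.28019
VBI_2 = ln(ln(477 + 0.8)) = 1.81957
VBI_blend = 0.7 * 1.28019 + 0.3 * 1.81957 = 1.442
visc_blend = exp(exp(1.442)) - 0.8 = 67.86

67.86 cSt


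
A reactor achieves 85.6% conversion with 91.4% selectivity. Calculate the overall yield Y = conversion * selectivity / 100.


Overall yield = conversion (%) * selectivity (%) / 100
Conversion = 85.6%, Selectivity = 91.4%
Y = 85.6 * 91.4 / 100
= 78.2384 %

78.2384 %


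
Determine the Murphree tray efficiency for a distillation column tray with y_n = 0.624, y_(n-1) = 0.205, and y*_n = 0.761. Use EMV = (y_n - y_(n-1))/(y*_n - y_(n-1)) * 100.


Murphree vapor efficiency: EMV = (y_n - y_(n-1)) / (y*_n - y_(n-1)) * 100
EMV = (0.624 - 0.205) / (0.761 - 0.205) * 100 = 0.419 / 0.556 * 100 = 75.36

75.36 %


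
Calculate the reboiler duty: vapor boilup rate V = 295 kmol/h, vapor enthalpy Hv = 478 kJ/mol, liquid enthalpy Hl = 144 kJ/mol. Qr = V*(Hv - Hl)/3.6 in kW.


Qr = 295 * (478 - 144) / 3.6 = 295 * 334 / 3.6 = 27370

27370 kW


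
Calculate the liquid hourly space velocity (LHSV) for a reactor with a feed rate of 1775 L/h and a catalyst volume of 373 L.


LHSV = volumetric feed rate / catalyst volume
= 1775 L/h / 373 L
= 4.759 h^-1

4.759 h^-1


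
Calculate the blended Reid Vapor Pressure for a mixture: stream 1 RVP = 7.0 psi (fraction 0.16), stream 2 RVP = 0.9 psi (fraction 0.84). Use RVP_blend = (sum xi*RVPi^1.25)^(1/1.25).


Chevron index: RVP_blend = (sum xi*RVPi^1.25)^(1/1.25)
RVP^1.25 terms: 0.16 * 7.0^1.25 + 0.84 * 0.9^1.25 = 2.55811
RVP_blend = 2.55811^(1/1.25) = 2.120

2.120 psi


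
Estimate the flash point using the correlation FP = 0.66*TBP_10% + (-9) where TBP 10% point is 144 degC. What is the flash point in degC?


FP = 0.66 * 144 + (-9) = 86.04

86.04 degC


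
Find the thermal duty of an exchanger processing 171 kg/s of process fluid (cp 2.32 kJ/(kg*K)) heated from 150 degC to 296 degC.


Q = m_dot * cp * delta_T
delta_T = 296 - 150 = 146 K
Q = 171 * 2.32 * 146
= 396.72 * 146
= 57921.12 kW

57921.12 kW


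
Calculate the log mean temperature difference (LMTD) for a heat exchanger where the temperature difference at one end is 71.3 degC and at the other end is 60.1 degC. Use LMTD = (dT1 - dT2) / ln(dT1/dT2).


LMTD = (dT1 - dT2) / ln(dT1/dT2)
= (71.3 - 60.1) / ln(71.3 / 60.1) = 11.2 / 0.170886 = 65.54

65.54 degC


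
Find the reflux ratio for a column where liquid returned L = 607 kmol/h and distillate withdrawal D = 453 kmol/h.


Reflux ratio definition: R = L / D (liquid returned / distillate withdrawn)
L = 607 kmol/h, D = 453 kmol/h
R = 607 / 453 = 1.340

1.340


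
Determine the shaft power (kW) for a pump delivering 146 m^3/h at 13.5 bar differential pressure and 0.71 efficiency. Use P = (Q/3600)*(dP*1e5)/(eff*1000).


Q = 146 / 3600 = 0.0405556 m^3/s
P = 0.0405556 * (13.5 * 1e5) / 0.71 / 1000 = 77.11

77.11 kW


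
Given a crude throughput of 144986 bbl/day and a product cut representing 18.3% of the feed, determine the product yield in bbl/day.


Crude throughput = 144986 bbl/day
Fraction yield = 18.3%
yield = throughput * fraction / 100
yield = 144986 * 18.3 / 100 = 26532.438

26532.438 bbl/day


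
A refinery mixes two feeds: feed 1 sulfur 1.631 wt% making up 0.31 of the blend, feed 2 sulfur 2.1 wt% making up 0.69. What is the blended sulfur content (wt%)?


Linear sulfur blending: S_blend = x1*S1 + x2*S2
Contribution 1: 0.31 * 1.631 = 0.50561 wt%
Contribution 2: 0.69 * 2.1 = 1.449 wt%
S_blend = 0.50561 + 1.449 = 1.95461

1.95461 wt%


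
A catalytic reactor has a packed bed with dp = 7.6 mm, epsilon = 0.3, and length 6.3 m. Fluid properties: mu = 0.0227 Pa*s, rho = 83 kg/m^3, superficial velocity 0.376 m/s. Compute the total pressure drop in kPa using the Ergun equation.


dp = 7.6 mm = 0.0076 m
Viscous term = 150*0.0227*0.376*(1-0.3)^2 / (0.0076^2*0.3^3) = 402263
Inertial term = 1.75*83*0.376^2*(1-0.3) / (0.0076*0.3^3) = 70050.7
dP/L = 402263 + 70050.7 = 472314 Pa/m
dP = 472314 * 6.3 / 1000 = 2976 kPa

2976 kPa


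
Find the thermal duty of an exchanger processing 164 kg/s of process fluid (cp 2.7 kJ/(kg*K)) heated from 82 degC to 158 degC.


Q = m_dot * cp * delta_T
delta_T = 158 - 82 = 76 K
Q = 164 * 2.7 * 76
= 442.8 * 76
= 33652.8 kW

33652.8 kW


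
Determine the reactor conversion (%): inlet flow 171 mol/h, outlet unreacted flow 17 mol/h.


X = (F_in - F_out) / F_in * 100
Moles reacted = 171 - 17 = 154
X = 154 / 171 * 100
= 0.9006 * 100
= 90.06 %

90.06 %


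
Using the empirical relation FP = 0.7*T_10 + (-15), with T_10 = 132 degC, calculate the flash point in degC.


FP = 0.7 * 132 + (-15) = 77.4

77.4 degC


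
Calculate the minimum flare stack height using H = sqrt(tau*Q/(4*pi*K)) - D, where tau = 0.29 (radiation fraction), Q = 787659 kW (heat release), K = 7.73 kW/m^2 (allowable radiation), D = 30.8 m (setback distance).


tau*Q/(4*pi*K) = 0.29 * 787659 / (4 * pi * 7.73) = 2351.51
sqrt(2351.51) = 48.4924
H = 48.4924 - 30.8 = 17.69

17.69 m


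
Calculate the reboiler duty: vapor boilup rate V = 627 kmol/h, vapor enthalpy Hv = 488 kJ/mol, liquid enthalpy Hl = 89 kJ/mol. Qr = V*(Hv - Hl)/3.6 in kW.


Qr = 627 * (488 - 89) / 3.6 = 627 * 399 / 3.6 = 69490

69490 kW


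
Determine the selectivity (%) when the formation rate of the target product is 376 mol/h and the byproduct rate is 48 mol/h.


Selectivity = desired / (desired + undesired) * 100
Total products = 376 + 48 = 424 mol/h
S = 376 / 424 * 100
= 0.8868 * 100
= 88.68 %

88.68 %


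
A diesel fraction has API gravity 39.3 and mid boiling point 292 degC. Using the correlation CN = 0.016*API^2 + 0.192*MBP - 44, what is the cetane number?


CN = 0.016 * 39.3^2 + 0.192 * 292 - 44
CN = 24.71184 + 56.064 - 44 = 36.77584

36.77584


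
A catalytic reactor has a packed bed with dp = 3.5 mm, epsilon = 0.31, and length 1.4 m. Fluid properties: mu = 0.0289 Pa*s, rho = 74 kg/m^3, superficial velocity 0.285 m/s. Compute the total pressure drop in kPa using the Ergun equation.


dp = 3.5 mm = 0.0035 m
Viscous term = 150*0.0289*0.285*(1-0.31)^2 / (0.0035^2*0.31^3) = 1611800
Inertial term = 1.75*74*0.285^2*(1-0.31) / (0.0035*0.31^3) = 69607.4
dP/L = 1611800 + 69607.4 = 1681410 Pa/m
dP = 1681410 * 1.4 / 1000 = 2354 kPa

2354 kPa


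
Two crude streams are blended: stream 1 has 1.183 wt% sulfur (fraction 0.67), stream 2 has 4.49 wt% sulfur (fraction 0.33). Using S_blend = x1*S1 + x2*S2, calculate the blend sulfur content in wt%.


Linear sulfur blending: S_blend = x1*S1 + x2*S2
Contribution 1: 0.67 * 1.183 = 0.79261 wt%
Contribution 2: 0.33 * 4.49 = 1.4817 wt%
S_blend = 0.79261 + 1.4817 = 2.27431

2.27431 wt%


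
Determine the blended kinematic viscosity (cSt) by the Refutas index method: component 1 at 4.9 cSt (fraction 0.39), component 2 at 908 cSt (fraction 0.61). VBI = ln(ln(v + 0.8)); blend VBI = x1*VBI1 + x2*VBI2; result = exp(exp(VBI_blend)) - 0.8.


Refutas method: VBN_i = 14.534*ln(ln(visc_i + 0.8)) + 10.975, blended linearly by mass fraction; since VBN is linear in VBI_i = ln(ln(visc_i + 0.8)) and the fractions sum to 1, blend VBI directly: visc = exp(exp(VBI_blend)) - 0.8
VBI_1 = ln(ln(4.9 + 0.8)) = 0.554153
VBI_2 = ln(ln(908 + 0.8)) = 1.9187
VBI_blend = 0.39 * 0.554153 + 0.61 * 1.9187 = 1.38653
visc_blend = exp(exp(1.38653)) - 0.8 = 53.85

53.85 cSt


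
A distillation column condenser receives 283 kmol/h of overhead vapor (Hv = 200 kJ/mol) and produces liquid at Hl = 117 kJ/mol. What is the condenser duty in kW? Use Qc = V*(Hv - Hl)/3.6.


Qc = 283 * (200 - 117) / 3.6 = 283 * 83 / 3.6 = 6525

6525 kW


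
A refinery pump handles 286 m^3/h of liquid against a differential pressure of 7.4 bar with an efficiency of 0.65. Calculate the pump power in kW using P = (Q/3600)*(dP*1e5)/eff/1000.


Q = 286 / 3600 = 0.0794444 m^3/s
P = 0.0794444 * (7.4 * 1e5) / 0.65 / 1000 = 90.44

90.44 kW


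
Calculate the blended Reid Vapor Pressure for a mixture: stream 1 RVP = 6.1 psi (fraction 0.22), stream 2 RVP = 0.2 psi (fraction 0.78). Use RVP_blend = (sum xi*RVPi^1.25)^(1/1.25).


Chevron index: RVP_blend = (sum xi*RVPi^1.25)^(1/1.25)
RVP^1.25 terms: 0.22 * 6.1^1.25 + 0.78 * 0.2^1.25 = 2.21336
RVP_blend = 2.21336^(1/1.25) = 1.888

1.888 psi


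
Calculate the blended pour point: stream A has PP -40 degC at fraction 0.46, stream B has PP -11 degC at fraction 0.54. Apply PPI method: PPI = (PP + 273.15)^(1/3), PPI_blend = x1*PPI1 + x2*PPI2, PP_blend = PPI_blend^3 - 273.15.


PPI_1 = (-40 + 273.15)^(1/3) = 6.15477
PPI_2 = (-11 + 273.15)^(1/3) = 6.400049
PPI_blend = 0.46 * 6.15477 + 0.54 * 6.400049 = 6.287221
PP_blend = 6.287221^3 - 273.15 = 248.5285 - 273.15 = -24.62

-24.62 degC


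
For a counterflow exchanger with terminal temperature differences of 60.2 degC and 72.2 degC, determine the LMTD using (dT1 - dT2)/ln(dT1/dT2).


LMTD = (dT1 - dT2) / ln(dT1/dT2)
= (60.2 - 72.2) / ln(60.2 / 72.2) = -12 / -0.181768 = 66.02

66.02 degC


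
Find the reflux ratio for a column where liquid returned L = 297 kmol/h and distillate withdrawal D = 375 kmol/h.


Reflux ratio definition: R = L / D (liquid returned / distillate withdrawn)
L = 297 kmol/h, D = 375 kmol/h
R = 297 / 375 = 0.7920

0.7920


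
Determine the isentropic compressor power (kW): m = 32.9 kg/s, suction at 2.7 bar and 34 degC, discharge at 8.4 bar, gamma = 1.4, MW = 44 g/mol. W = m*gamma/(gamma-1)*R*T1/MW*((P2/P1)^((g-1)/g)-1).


Isentropic work: W = m*(gamma/(gamma-1))*(R*T1/MW)*((P2/P1)^((gamma-1)/gamma) - 1)
T1 = 34 + 273.15 = 307.15 K
Pressure ratio = 8.4 / 2.7 = 3.11111
Exponent = (1.4 - 1)/1.4 = 0.285714
(P2/P1)^exp - 1 = 3.11111^0.285714 - 1 = 0.383034
W = 32.9 * 1.4 / 0.4 * 8.314 * 307.15 / 44 * 0.383034 = 2560

2560 kW


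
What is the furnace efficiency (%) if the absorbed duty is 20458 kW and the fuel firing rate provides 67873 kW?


Furnace efficiency = Q_absorbed / Q_fuel * 100
= 20458 / 67873 * 100 = 30.14

30.14 %


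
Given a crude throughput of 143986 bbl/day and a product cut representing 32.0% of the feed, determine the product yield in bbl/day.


Crude throughput = 143986 bbl/day
Fraction yield = 32.0%
yield = throughput * fraction / 100
yield = 143986 * 32.0 / 100 = 46075.52

46075.52 bbl/day


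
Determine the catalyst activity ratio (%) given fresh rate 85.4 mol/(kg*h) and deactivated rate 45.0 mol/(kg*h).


Activity (%) = (rate_used / rate_fresh) * 100
rate_used = 45.0, rate_fresh = 85.4
= (45.0 / 85.4) * 100
= 0.5269 * 100 = 52.69

52.69 %


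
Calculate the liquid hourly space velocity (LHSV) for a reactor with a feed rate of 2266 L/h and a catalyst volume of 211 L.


LHSV = volumetric feed rate / catalyst volume
= 2266 L/h / 211 L
= 10.74 h^-1

10.74 h^-1


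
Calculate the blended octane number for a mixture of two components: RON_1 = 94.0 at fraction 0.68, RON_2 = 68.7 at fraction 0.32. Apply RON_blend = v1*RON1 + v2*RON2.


Linear blending: RON_blend = sum(vi * RONi)
Contribution 1: 0.68 * 94.0 = 63.92
Contribution 2: 0.32 * 68.7 = 21.984
RON_blend = 63.92 + 21.984 = 85.904

85.904


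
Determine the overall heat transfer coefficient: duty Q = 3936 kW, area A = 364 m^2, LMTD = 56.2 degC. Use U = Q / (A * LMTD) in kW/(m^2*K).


From Q = U*A*LMTD, U = Q / (A * LMTD)
U = 3936 / (364 * 56.2) = 3936 / 20456.8 = 0.1924

0.1924 kW/(m^2*K)


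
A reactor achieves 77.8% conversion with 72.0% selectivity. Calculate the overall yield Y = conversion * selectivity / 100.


Overall yield = conversion (%) * selectivity (%) / 100
Conversion = 77.8%, Selectivity = 72.0%
Y = 77.8 * 72.0 / 100
= 56.016 %

56.016 %


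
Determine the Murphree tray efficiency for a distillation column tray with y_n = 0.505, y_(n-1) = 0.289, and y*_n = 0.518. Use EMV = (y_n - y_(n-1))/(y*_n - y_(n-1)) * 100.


Murphree vapor efficiency: EMV = (y_n - y_(n-1)) / (y*_n - y_(n-1)) * 100
EMV = (0.505 - 0.289) / (0.518 - 0.289) * 100 = 0.216 / 0.229 * 100 = 94.32

94.32 %


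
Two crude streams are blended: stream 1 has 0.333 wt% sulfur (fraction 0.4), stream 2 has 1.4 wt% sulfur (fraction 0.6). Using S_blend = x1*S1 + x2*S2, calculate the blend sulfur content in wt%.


Linear sulfur blending: S_blend = x1*S1 + x2*S2
Contribution 1: 0.4 * 0.333 = 0.1332 wt%
Contribution 2: 0.6 * 1.4 = 0.84 wt%
S_blend = 0.1332 + 0.84 = 0.9732

0.9732 wt%


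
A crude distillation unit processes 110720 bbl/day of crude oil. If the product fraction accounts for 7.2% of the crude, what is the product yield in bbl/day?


Crude throughput = 110720 bbl/day
Fraction yield = 7.2%
yield = throughput * fraction / 100
yield = 110720 * 7.2 / 100 = 7971.84

7971.84 bbl/day


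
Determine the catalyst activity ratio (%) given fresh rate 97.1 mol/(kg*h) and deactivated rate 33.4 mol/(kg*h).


Activity (%) = (rate_used / rate_fresh) * 100
rate_used = 33.4, rate_fresh = 97.1
= (33.4 / 97.1) * 100
= 0.3440 * 100 = 34.40

34.40 %


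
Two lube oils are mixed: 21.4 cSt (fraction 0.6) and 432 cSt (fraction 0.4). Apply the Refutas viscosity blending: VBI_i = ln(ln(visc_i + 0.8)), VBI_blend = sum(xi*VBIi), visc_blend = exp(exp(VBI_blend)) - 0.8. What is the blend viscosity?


Refutas method: VBN_i = 14.534*ln(ln(visc_i + 0.8)) + 10.975, blended linearly by mass fraction; since VBN is linear in VBI_i = ln(ln(visc_i + 0.8)) and the fractions sum to 1, blend VBI directly: visc = exp(exp(VBI_blend)) - 0.8
VBI_1 = ln(ln(21.4 + 0.8)) = 1.13143
VBI_2 = ln(ln(432 + 0.8)) = 1.8034
VBI_blend = 0.6 * 1.13143 + 0.4 * 1.8034 = 1.40022
visc_blend = exp(exp(1.40022)) - 0.8 = 56.95

56.95 cSt


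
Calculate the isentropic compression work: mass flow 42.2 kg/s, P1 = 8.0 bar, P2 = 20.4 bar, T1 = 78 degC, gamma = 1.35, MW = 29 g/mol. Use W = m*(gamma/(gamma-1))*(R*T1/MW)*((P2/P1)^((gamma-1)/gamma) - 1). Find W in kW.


Isentropic work: W = m*(gamma/(gamma-1))*(R*T1/MW)*((P2/P1)^((gamma-1)/gamma) - 1)
T1 = 78 + 273.15 = 351.15 K
Pressure ratio = 20.4 / 8.0 = 2.55
Exponent = (1.35 - 1)/1.35 = 0.259259
(P2/P1)^exp - 1 = 2.55^0.259259 - 1 = 0.274674
W = 42.2 * 1.35 / 0.35 * 8.314 * 351.15 / 29 * 0.274674 = 4501

4501 kW


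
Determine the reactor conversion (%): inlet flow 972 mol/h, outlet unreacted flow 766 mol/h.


X = (F_in - F_out) / F_in * 100
Moles reacted = 972 - 766 = 206
X = 206 / 972 * 100
= 0.2119 * 100
= 21.19 %

21.19 %


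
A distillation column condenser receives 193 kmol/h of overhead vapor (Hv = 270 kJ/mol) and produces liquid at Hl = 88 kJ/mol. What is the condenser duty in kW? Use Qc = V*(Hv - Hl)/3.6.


Qc = 193 * (270 - 88) / 3.6 = 193 * 182 / 3.6 = 9757

9757 kW


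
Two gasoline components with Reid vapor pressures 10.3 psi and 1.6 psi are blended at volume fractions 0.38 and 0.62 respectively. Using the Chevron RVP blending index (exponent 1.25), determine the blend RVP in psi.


Chevron index: RVP_blend = (sum xi*RVPi^1.25)^(1/1.25)
RVP^1.25 terms: 0.38 * 10.3^1.25 + 0.62 * 1.6^1.25 = 8.12749
RVP_blend = 8.12749^(1/1.25) = 5.345

5.345 psi


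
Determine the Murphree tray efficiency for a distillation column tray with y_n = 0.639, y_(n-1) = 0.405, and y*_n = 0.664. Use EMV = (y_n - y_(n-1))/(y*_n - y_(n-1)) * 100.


Murphree vapor efficiency: EMV = (y_n - y_(n-1)) / (y*_n - y_(n-1)) * 100
EMV = (0.639 - 0.405) / (0.664 - 0.405) * 100 = 0.234 / 0.259 * 100 = 90.35

90.35 %


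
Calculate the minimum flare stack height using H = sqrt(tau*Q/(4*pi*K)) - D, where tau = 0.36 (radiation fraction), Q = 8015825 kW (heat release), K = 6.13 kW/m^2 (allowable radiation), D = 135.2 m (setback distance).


tau*Q/(4*pi*K) = 0.36 * 8015825 / (4 * pi * 6.13) = 37461.1
sqrt(37461.1) = 193.549
H = 193.549 - 135.2 = 58.35

58.35 m


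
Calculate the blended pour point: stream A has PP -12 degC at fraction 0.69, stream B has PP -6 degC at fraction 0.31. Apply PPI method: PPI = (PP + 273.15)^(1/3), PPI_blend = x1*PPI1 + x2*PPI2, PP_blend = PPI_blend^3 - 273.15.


PPI_1 = (-12 + 273.15)^(1/3) = 6.391901
PPI_2 = (-6 + 273.15)^(1/3) = 6.440482
PPI_blend = 0.69 * 6.391901 + 0.31 * 6.440482 = 6.406961
PP_blend = 6.406961^3 - 273.15 = 263.0003 - 273.15 = -10.15

-10.15 degC


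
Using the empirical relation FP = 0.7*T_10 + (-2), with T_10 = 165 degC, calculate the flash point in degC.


FP = 0.7 * 165 + (-2) = 113.5

113.5 degC


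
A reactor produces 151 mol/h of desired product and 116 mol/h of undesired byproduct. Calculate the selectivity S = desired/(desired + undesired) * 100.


Selectivity = desired / (desired + undesired) * 100
Total products = 151 + 116 = 267 mol/h
S = 151 / 267 * 100
= 0.5655 * 100
= 56.55 %

56.55 %


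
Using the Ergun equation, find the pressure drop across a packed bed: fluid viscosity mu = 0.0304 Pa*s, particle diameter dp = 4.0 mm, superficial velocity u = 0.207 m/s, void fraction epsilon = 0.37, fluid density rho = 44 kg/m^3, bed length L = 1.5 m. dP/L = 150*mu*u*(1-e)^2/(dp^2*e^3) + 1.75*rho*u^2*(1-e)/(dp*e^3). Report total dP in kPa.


dp = 4.0 mm = 0.004 m
Viscous term = 150*0.0304*0.207*(1-0.37)^2 / (0.004^2*0.37^3) = 462265
Inertial term = 1.75*44*0.207^2*(1-0.37) / (0.004*0.37^3) = 10259
dP/L = 462265 + 10259 = 472524 Pa/m
dP = 472524 * 1.5 / 1000 = 708.8 kPa

708.8 kPa


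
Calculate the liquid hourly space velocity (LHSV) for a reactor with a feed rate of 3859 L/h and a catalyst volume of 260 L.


LHSV = volumetric feed rate / catalyst volume
= 3859 L/h / 260 L
= 14.84 h^-1

14.84 h^-1


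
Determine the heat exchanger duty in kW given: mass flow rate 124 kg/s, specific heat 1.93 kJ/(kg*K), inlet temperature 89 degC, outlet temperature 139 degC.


Q = m_dot * cp * delta_T
delta_T = 139 - 89 = 50 K
Q = 124 * 1.93 * 50
= 239.32 * 50
= 11966 kW

11966 kW


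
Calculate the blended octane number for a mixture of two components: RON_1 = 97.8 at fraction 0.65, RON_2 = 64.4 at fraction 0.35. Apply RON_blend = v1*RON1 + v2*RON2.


Linear blending: RON_blend = sum(vi * RONi)
Contribution 1: 0.65 * 97.8 = 63.57
Contribution 2: 0.35 * 64.4 = 22.54
RON_blend = 63.57 + 22.54 = 86.11

86.11
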